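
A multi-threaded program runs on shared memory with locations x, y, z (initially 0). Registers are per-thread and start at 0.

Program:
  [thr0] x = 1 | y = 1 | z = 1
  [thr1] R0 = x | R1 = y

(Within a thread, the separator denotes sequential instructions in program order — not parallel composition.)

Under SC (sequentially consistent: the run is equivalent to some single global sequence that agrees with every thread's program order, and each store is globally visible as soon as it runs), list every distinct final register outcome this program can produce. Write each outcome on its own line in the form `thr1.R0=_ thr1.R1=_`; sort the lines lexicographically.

outcome vector order: (thr1.R0,thr1.R1)
|SC outcomes| = 4

thr1.R0=0 thr1.R1=0
thr1.R0=0 thr1.R1=1
thr1.R0=1 thr1.R1=0
thr1.R0=1 thr1.R1=1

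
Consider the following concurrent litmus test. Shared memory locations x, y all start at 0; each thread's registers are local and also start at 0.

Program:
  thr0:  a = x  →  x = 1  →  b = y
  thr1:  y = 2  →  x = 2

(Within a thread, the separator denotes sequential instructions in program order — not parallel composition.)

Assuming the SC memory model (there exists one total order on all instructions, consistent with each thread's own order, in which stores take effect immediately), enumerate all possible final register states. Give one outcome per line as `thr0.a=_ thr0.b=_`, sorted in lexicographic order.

thr0.a=0 thr0.b=0
thr0.a=0 thr0.b=2
thr0.a=2 thr0.b=2

outcome vector order: (thr0.a,thr0.b)
|SC outcomes| = 3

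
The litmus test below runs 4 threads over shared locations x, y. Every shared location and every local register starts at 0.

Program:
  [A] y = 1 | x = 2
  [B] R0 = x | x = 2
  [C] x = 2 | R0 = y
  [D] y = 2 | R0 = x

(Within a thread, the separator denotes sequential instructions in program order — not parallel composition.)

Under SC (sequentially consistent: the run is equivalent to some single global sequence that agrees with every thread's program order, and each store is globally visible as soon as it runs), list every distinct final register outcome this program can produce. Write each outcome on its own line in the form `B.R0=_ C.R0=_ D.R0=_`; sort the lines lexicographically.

outcome vector order: (B.R0,C.R0,D.R0)
|SC outcomes| = 10

B.R0=0 C.R0=0 D.R0=2
B.R0=0 C.R0=1 D.R0=0
B.R0=0 C.R0=1 D.R0=2
B.R0=0 C.R0=2 D.R0=0
B.R0=0 C.R0=2 D.R0=2
B.R0=2 C.R0=0 D.R0=2
B.R0=2 C.R0=1 D.R0=0
B.R0=2 C.R0=1 D.R0=2
B.R0=2 C.R0=2 D.R0=0
B.R0=2 C.R0=2 D.R0=2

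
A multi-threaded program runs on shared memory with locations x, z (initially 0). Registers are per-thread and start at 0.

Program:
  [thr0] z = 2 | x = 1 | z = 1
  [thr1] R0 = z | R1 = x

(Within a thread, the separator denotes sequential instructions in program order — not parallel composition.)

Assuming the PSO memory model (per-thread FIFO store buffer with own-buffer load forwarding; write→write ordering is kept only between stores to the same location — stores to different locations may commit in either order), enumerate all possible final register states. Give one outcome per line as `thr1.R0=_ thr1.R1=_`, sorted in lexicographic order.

thr1.R0=0 thr1.R1=0
thr1.R0=0 thr1.R1=1
thr1.R0=1 thr1.R1=0
thr1.R0=1 thr1.R1=1
thr1.R0=2 thr1.R1=0
thr1.R0=2 thr1.R1=1

outcome vector order: (thr1.R0,thr1.R1)
|PSO outcomes| = 6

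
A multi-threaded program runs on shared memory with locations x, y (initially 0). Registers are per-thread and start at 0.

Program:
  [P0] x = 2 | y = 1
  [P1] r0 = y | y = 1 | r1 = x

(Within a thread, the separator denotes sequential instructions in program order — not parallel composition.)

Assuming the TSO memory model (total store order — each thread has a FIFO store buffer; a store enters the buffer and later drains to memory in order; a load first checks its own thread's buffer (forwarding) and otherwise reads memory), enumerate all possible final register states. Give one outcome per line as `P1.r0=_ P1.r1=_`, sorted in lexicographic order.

outcome vector order: (P1.r0,P1.r1)
|TSO outcomes| = 3

P1.r0=0 P1.r1=0
P1.r0=0 P1.r1=2
P1.r0=1 P1.r1=2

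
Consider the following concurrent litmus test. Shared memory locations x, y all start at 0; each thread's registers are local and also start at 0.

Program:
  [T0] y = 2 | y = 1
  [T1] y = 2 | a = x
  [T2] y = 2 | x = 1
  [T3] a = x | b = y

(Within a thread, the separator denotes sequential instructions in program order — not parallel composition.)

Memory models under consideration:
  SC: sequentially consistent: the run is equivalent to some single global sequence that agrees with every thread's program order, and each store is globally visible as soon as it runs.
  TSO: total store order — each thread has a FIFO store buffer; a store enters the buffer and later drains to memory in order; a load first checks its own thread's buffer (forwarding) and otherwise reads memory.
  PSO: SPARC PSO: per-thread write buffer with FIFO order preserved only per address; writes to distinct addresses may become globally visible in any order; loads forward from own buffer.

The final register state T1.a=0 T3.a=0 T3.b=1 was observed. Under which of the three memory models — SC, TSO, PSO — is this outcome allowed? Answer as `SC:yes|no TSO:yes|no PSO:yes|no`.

SC:yes TSO:yes PSO:yes

outcome vector order: (T1.a,T3.a,T3.b)
SC: 10 outcomes — {<0 0 0>; <0 0 1>; <0 0 2>; <0 1 1>; <0 1 2>; <1 0 0>; <1 0 1>; <1 0 2>; <1 1 1>; <1 1 2>}
TSO: 10 outcomes — {<0 0 0>; <0 0 1>; <0 0 2>; <0 1 1>; <0 1 2>; <1 0 0>; <1 0 1>; <1 0 2>; <1 1 1>; <1 1 2>}
PSO: 12 outcomes — {<0 0 0>; <0 0 1>; <0 0 2>; <0 1 0>; <0 1 1>; <0 1 2>; <1 0 0>; <1 0 1>; <1 0 2>; <1 1 0>; <1 1 1>; <1 1 2>}
target <0 0 1> ∈ {SC,TSO,PSO}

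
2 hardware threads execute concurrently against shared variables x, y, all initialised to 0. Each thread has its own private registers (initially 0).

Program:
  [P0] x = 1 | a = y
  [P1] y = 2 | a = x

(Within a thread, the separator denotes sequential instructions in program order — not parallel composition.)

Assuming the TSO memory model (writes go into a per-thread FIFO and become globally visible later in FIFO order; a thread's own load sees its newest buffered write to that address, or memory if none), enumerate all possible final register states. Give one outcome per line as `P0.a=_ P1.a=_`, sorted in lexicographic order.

P0.a=0 P1.a=0
P0.a=0 P1.a=1
P0.a=2 P1.a=0
P0.a=2 P1.a=1

outcome vector order: (P0.a,P1.a)
|TSO outcomes| = 4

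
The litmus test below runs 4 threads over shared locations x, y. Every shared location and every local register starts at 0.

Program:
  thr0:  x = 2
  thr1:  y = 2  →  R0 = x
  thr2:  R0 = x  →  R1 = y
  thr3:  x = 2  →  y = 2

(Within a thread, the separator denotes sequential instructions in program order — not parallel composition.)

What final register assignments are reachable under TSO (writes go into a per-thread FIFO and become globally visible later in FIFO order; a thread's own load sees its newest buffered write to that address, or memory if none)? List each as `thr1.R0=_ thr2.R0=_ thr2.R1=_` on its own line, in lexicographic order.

outcome vector order: (thr1.R0,thr2.R0,thr2.R1)
|TSO outcomes| = 8

thr1.R0=0 thr2.R0=0 thr2.R1=0
thr1.R0=0 thr2.R0=0 thr2.R1=2
thr1.R0=0 thr2.R0=2 thr2.R1=0
thr1.R0=0 thr2.R0=2 thr2.R1=2
thr1.R0=2 thr2.R0=0 thr2.R1=0
thr1.R0=2 thr2.R0=0 thr2.R1=2
thr1.R0=2 thr2.R0=2 thr2.R1=0
thr1.R0=2 thr2.R0=2 thr2.R1=2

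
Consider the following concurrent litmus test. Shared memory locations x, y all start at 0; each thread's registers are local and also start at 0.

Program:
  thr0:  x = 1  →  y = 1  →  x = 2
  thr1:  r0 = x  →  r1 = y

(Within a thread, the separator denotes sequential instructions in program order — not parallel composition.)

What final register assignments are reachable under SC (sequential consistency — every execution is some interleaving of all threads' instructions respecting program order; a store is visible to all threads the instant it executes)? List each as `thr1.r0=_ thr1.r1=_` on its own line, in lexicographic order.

thr1.r0=0 thr1.r1=0
thr1.r0=0 thr1.r1=1
thr1.r0=1 thr1.r1=0
thr1.r0=1 thr1.r1=1
thr1.r0=2 thr1.r1=1

outcome vector order: (thr1.r0,thr1.r1)
|SC outcomes| = 5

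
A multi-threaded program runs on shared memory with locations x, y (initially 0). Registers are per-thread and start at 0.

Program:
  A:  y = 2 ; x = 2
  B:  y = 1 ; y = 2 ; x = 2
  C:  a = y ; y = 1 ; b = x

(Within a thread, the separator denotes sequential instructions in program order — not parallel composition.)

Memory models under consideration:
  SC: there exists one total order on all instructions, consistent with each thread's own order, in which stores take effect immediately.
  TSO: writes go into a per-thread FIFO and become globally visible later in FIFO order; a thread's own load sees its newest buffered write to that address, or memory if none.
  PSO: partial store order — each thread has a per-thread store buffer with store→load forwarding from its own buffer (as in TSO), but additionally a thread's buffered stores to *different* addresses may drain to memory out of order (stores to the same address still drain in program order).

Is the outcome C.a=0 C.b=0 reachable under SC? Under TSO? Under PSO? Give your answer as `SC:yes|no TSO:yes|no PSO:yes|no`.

SC:yes TSO:yes PSO:yes

outcome vector order: (C.a,C.b)
under SC → <0 0>, <0 2>, <1 0>, <1 2>, <2 0>, <2 2>
under TSO → <0 0>, <0 2>, <1 0>, <1 2>, <2 0>, <2 2>
under PSO → <0 0>, <0 2>, <1 0>, <1 2>, <2 0>, <2 2>
target <0 0> ∈ {SC,TSO,PSO}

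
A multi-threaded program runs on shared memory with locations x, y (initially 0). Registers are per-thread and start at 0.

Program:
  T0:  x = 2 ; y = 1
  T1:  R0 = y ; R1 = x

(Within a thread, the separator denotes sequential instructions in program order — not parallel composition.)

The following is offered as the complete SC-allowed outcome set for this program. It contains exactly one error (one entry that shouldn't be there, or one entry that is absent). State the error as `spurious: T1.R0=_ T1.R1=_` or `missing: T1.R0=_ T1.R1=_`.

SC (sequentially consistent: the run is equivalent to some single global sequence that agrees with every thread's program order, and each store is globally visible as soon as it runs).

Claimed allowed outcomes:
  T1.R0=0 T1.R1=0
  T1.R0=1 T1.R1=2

outcome vector order: (T1.R0,T1.R1)
under SC → 0/0 0/2 1/2
SC∖claimed = {0/2}

missing: T1.R0=0 T1.R1=2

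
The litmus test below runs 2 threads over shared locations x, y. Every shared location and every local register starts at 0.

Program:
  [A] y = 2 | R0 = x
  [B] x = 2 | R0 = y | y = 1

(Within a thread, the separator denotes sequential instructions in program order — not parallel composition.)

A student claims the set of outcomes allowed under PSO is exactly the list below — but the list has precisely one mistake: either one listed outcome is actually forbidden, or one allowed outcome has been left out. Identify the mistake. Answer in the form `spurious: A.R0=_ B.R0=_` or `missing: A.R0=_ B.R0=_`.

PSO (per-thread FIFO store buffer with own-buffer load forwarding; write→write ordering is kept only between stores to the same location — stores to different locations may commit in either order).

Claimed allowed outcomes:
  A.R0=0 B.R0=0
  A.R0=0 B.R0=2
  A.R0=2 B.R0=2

missing: A.R0=2 B.R0=0

outcome vector order: (A.R0,B.R0)
[PSO] allowed = {(0,0) (0,2) (2,0) (2,2)}
PSO∖claimed = {(2,0)}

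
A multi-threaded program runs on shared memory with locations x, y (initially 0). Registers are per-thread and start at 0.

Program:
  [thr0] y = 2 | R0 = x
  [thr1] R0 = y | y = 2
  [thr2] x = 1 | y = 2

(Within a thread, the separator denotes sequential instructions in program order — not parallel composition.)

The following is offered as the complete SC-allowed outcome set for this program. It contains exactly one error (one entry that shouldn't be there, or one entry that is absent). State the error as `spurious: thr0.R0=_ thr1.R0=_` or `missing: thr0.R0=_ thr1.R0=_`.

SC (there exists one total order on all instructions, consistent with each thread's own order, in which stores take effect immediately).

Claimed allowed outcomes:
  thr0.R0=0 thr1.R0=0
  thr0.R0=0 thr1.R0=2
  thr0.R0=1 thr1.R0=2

missing: thr0.R0=1 thr1.R0=0

outcome vector order: (thr0.R0,thr1.R0)
SC: 4 outcomes — {00 02 10 12}
SC∖claimed = {10}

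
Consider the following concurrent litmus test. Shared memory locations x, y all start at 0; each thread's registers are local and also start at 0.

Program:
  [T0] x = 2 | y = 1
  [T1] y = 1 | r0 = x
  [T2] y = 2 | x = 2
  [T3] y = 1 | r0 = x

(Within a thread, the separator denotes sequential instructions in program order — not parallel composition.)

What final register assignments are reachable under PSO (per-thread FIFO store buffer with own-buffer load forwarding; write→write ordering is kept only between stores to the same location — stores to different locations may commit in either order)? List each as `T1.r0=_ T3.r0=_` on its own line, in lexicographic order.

outcome vector order: (T1.r0,T3.r0)
|PSO outcomes| = 4

T1.r0=0 T3.r0=0
T1.r0=0 T3.r0=2
T1.r0=2 T3.r0=0
T1.r0=2 T3.r0=2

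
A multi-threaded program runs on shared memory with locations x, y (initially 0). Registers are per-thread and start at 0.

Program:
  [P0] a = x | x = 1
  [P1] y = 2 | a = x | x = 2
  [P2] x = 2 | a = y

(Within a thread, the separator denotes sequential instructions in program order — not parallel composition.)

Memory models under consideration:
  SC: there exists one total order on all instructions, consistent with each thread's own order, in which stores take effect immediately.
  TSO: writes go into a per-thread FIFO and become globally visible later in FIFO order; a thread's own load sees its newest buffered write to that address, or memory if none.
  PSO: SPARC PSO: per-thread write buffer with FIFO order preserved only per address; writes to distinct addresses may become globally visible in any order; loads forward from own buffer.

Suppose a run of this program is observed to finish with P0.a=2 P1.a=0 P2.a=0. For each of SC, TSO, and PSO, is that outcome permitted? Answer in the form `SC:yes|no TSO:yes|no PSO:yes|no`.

outcome vector order: (P0.a,P1.a,P2.a)
SC: 10 outcomes — {<0 0 2> <0 1 0> <0 1 2> <0 2 0> <0 2 2> <2 0 2> <2 1 0> <2 1 2> <2 2 0> <2 2 2>}
TSO: 12 outcomes — {<0 0 0> <0 0 2> <0 1 0> <0 1 2> <0 2 0> <0 2 2> <2 0 0> <2 0 2> <2 1 0> <2 1 2> <2 2 0> <2 2 2>}
PSO: 12 outcomes — {<0 0 0> <0 0 2> <0 1 0> <0 1 2> <0 2 0> <0 2 2> <2 0 0> <2 0 2> <2 1 0> <2 1 2> <2 2 0> <2 2 2>}
target <2 0 0> ∈ {TSO,PSO}

SC:no TSO:yes PSO:yes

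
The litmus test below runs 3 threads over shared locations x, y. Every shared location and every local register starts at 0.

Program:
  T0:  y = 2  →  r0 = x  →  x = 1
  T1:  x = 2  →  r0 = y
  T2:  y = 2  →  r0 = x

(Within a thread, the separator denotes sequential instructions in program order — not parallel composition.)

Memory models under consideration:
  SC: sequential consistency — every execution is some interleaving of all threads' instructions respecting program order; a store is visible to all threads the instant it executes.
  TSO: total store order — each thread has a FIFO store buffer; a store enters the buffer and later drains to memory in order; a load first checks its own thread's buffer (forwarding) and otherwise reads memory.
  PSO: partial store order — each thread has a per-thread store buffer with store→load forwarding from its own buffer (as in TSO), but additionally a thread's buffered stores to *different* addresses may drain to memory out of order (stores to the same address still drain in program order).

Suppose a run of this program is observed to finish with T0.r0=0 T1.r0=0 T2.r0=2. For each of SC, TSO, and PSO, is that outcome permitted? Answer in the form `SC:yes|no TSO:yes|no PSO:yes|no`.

SC:no TSO:yes PSO:yes

outcome vector order: (T0.r0,T1.r0,T2.r0)
SC (8): <0 2 0> <0 2 1> <0 2 2> <2 0 1> <2 0 2> <2 2 0> <2 2 1> <2 2 2>
TSO (12): <0 0 0> <0 0 1> <0 0 2> <0 2 0> <0 2 1> <0 2 2> <2 0 0> <2 0 1> <2 0 2> <2 2 0> <2 2 1> <2 2 2>
PSO (12): <0 0 0> <0 0 1> <0 0 2> <0 2 0> <0 2 1> <0 2 2> <2 0 0> <2 0 1> <2 0 2> <2 2 0> <2 2 1> <2 2 2>
target <0 0 2> ∈ {TSO,PSO}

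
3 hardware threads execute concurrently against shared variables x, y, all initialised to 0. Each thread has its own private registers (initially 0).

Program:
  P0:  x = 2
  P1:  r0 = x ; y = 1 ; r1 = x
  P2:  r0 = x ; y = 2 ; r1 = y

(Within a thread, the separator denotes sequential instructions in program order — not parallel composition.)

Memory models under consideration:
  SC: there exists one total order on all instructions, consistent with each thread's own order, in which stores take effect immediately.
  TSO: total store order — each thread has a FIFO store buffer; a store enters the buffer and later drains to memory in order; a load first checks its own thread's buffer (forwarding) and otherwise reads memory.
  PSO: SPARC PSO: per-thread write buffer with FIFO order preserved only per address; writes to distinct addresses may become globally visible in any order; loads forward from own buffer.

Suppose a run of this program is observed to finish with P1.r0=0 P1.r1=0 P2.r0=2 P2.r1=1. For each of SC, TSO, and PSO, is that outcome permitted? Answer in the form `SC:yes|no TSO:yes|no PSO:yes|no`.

outcome vector order: (P1.r0,P1.r1,P2.r0,P2.r1)
SC (11): <0 0 0 1>; <0 0 0 2>; <0 0 2 2>; <0 2 0 1>; <0 2 0 2>; <0 2 2 1>; <0 2 2 2>; <2 2 0 1>; <2 2 0 2>; <2 2 2 1>; <2 2 2 2>
TSO (12): <0 0 0 1>; <0 0 0 2>; <0 0 2 1>; <0 0 2 2>; <0 2 0 1>; <0 2 0 2>; <0 2 2 1>; <0 2 2 2>; <2 2 0 1>; <2 2 0 2>; <2 2 2 1>; <2 2 2 2>
PSO (12): <0 0 0 1>; <0 0 0 2>; <0 0 2 1>; <0 0 2 2>; <0 2 0 1>; <0 2 0 2>; <0 2 2 1>; <0 2 2 2>; <2 2 0 1>; <2 2 0 2>; <2 2 2 1>; <2 2 2 2>
target <0 0 2 1> ∈ {TSO,PSO}

SC:no TSO:yes PSO:yes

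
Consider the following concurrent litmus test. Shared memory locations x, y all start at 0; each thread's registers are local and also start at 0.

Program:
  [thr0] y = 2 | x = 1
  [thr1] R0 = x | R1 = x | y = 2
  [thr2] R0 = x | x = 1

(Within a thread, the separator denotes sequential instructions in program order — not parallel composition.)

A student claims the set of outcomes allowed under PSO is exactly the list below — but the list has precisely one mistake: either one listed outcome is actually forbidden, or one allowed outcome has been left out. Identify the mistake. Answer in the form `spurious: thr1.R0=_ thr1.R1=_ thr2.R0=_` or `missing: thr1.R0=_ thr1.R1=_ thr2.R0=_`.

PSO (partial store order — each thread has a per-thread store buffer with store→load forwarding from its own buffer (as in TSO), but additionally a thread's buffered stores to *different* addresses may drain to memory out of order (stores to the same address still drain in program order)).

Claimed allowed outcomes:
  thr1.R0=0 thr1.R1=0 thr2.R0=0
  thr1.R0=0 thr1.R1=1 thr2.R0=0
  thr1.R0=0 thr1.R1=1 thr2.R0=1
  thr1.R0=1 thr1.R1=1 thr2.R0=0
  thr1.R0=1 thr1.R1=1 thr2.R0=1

outcome vector order: (thr1.R0,thr1.R1,thr2.R0)
under PSO → 0/0/0; 0/0/1; 0/1/0; 0/1/1; 1/1/0; 1/1/1
PSO∖claimed = {0/0/1}

missing: thr1.R0=0 thr1.R1=0 thr2.R0=1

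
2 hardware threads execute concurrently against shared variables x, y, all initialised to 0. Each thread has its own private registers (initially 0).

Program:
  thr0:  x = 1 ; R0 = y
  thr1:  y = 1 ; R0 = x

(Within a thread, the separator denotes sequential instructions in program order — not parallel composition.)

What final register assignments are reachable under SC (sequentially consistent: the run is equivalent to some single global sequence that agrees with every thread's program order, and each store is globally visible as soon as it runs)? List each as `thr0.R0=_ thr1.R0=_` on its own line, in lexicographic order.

outcome vector order: (thr0.R0,thr1.R0)
|SC outcomes| = 3

thr0.R0=0 thr1.R0=1
thr0.R0=1 thr1.R0=0
thr0.R0=1 thr1.R0=1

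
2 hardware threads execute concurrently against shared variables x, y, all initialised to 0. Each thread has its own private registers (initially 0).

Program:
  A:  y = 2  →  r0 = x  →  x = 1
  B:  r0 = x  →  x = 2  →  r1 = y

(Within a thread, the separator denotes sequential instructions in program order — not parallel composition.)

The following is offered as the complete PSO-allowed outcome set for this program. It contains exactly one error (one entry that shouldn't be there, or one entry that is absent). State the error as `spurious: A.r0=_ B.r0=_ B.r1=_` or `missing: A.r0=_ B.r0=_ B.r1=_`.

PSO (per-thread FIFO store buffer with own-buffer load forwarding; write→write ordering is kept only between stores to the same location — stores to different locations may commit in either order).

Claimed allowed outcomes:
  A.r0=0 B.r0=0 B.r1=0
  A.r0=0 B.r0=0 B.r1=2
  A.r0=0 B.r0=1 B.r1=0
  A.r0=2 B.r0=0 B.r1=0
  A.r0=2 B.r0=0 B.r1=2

missing: A.r0=0 B.r0=1 B.r1=2

outcome vector order: (A.r0,B.r0,B.r1)
PSO: 6 outcomes — {000; 002; 010; 012; 200; 202}
PSO∖claimed = {012}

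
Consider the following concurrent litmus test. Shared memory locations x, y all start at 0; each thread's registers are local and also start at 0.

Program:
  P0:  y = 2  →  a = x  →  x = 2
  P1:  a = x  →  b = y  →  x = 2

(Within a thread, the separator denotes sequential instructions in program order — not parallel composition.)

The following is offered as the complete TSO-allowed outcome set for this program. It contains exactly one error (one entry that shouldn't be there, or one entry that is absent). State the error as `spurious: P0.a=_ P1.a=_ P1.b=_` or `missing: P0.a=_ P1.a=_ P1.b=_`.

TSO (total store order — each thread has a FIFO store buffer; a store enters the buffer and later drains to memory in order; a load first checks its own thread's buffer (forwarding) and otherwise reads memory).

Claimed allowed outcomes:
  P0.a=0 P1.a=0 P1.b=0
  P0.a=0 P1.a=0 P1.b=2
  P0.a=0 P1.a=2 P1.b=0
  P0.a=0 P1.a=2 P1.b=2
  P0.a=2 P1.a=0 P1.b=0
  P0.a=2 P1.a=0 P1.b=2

outcome vector order: (P0.a,P1.a,P1.b)
[TSO] allowed = {000, 002, 022, 200, 202}
claimed∖TSO = {020}

spurious: P0.a=0 P1.a=2 P1.b=0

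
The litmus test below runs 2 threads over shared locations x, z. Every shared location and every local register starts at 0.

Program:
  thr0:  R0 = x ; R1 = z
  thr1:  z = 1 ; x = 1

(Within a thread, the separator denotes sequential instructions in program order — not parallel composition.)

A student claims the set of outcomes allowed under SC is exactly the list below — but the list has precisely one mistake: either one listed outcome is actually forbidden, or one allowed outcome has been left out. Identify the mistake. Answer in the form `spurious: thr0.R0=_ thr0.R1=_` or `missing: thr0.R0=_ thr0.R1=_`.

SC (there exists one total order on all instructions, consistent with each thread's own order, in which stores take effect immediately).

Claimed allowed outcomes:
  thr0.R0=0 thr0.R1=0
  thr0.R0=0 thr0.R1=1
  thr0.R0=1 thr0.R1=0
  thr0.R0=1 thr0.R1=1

spurious: thr0.R0=1 thr0.R1=0

outcome vector order: (thr0.R0,thr0.R1)
SC (3): 00, 01, 11
claimed∖SC = {10}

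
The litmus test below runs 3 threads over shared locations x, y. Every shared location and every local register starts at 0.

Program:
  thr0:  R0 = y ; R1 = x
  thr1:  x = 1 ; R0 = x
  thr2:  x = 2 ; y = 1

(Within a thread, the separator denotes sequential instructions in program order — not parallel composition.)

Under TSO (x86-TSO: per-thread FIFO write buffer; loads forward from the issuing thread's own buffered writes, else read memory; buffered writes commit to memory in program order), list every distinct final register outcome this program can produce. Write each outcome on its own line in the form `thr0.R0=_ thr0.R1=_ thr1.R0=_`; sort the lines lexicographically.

thr0.R0=0 thr0.R1=0 thr1.R0=1
thr0.R0=0 thr0.R1=0 thr1.R0=2
thr0.R0=0 thr0.R1=1 thr1.R0=1
thr0.R0=0 thr0.R1=1 thr1.R0=2
thr0.R0=0 thr0.R1=2 thr1.R0=1
thr0.R0=0 thr0.R1=2 thr1.R0=2
thr0.R0=1 thr0.R1=1 thr1.R0=1
thr0.R0=1 thr0.R1=2 thr1.R0=1
thr0.R0=1 thr0.R1=2 thr1.R0=2

outcome vector order: (thr0.R0,thr0.R1,thr1.R0)
|TSO outcomes| = 9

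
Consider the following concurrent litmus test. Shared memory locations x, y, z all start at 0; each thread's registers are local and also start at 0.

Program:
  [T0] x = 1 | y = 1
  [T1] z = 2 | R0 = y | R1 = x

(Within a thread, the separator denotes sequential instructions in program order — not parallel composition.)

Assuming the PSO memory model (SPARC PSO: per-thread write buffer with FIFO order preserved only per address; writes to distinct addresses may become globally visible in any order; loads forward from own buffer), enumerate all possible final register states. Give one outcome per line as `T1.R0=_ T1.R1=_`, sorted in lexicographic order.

T1.R0=0 T1.R1=0
T1.R0=0 T1.R1=1
T1.R0=1 T1.R1=0
T1.R0=1 T1.R1=1

outcome vector order: (T1.R0,T1.R1)
|PSO outcomes| = 4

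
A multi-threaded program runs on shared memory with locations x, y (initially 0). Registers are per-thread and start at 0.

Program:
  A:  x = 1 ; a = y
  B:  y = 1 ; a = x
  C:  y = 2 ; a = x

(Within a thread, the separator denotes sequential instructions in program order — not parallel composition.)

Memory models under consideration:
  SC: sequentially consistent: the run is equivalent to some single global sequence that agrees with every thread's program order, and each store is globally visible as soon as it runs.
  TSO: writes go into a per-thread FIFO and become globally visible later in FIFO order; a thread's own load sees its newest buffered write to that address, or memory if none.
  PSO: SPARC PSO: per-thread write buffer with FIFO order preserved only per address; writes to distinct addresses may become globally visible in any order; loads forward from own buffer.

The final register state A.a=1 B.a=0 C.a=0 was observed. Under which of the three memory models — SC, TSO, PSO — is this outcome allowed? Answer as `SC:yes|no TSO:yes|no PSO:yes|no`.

SC:yes TSO:yes PSO:yes

outcome vector order: (A.a,B.a,C.a)
[SC] allowed = {(0,1,1), (1,0,0), (1,0,1), (1,1,0), (1,1,1), (2,0,0), (2,0,1), (2,1,0), (2,1,1)}
[TSO] allowed = {(0,0,0), (0,0,1), (0,1,0), (0,1,1), (1,0,0), (1,0,1), (1,1,0), (1,1,1), (2,0,0), (2,0,1), (2,1,0), (2,1,1)}
[PSO] allowed = {(0,0,0), (0,0,1), (0,1,0), (0,1,1), (1,0,0), (1,0,1), (1,1,0), (1,1,1), (2,0,0), (2,0,1), (2,1,0), (2,1,1)}
target (1,0,0) ∈ {SC,TSO,PSO}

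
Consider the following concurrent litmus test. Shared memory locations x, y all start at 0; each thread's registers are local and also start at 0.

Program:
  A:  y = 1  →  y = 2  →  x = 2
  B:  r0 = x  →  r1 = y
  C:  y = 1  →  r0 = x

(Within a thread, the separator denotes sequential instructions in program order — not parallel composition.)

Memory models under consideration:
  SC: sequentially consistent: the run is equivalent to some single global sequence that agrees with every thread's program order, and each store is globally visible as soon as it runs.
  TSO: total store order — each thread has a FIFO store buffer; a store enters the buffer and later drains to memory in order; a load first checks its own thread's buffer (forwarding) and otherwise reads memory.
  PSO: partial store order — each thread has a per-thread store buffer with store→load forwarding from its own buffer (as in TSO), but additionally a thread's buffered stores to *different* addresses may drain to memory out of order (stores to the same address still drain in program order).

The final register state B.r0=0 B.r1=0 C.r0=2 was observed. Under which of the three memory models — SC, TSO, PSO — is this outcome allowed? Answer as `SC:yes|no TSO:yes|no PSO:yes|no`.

SC:yes TSO:yes PSO:yes

outcome vector order: (B.r0,B.r1,C.r0)
SC: 10 outcomes — {(0,0,0) (0,0,2) (0,1,0) (0,1,2) (0,2,0) (0,2,2) (2,1,0) (2,1,2) (2,2,0) (2,2,2)}
TSO: 10 outcomes — {(0,0,0) (0,0,2) (0,1,0) (0,1,2) (0,2,0) (0,2,2) (2,1,0) (2,1,2) (2,2,0) (2,2,2)}
PSO: 12 outcomes — {(0,0,0) (0,0,2) (0,1,0) (0,1,2) (0,2,0) (0,2,2) (2,0,0) (2,0,2) (2,1,0) (2,1,2) (2,2,0) (2,2,2)}
target (0,0,2) ∈ {SC,TSO,PSO}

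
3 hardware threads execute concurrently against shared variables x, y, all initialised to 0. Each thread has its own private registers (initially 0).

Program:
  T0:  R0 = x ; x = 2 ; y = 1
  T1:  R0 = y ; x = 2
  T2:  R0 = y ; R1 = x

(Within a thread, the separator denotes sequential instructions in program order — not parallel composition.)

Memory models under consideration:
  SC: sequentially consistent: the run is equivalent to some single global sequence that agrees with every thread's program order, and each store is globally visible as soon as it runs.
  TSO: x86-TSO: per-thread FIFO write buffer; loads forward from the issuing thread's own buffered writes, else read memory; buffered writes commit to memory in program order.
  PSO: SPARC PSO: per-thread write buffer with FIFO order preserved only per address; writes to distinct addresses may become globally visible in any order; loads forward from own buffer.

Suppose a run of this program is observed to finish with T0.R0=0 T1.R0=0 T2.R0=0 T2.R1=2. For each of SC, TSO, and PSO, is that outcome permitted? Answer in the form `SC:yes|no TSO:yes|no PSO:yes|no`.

outcome vector order: (T0.R0,T1.R0,T2.R0,T2.R1)
SC (9): 0/0/0/0 0/0/0/2 0/0/1/2 0/1/0/0 0/1/0/2 0/1/1/2 2/0/0/0 2/0/0/2 2/0/1/2
TSO (9): 0/0/0/0 0/0/0/2 0/0/1/2 0/1/0/0 0/1/0/2 0/1/1/2 2/0/0/0 2/0/0/2 2/0/1/2
PSO (11): 0/0/0/0 0/0/0/2 0/0/1/0 0/0/1/2 0/1/0/0 0/1/0/2 0/1/1/0 0/1/1/2 2/0/0/0 2/0/0/2 2/0/1/2
target 0/0/0/2 ∈ {SC,TSO,PSO}

SC:yes TSO:yes PSO:yes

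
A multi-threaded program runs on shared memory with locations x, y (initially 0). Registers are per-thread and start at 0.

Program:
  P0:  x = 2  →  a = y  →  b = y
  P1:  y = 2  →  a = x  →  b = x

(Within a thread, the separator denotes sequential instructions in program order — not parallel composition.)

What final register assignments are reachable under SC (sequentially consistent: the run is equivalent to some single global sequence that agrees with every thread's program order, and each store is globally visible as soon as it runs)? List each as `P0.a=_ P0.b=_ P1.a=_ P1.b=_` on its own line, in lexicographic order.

outcome vector order: (P0.a,P0.b,P1.a,P1.b)
|SC outcomes| = 5

P0.a=0 P0.b=0 P1.a=2 P1.b=2
P0.a=0 P0.b=2 P1.a=2 P1.b=2
P0.a=2 P0.b=2 P1.a=0 P1.b=0
P0.a=2 P0.b=2 P1.a=0 P1.b=2
P0.a=2 P0.b=2 P1.a=2 P1.b=2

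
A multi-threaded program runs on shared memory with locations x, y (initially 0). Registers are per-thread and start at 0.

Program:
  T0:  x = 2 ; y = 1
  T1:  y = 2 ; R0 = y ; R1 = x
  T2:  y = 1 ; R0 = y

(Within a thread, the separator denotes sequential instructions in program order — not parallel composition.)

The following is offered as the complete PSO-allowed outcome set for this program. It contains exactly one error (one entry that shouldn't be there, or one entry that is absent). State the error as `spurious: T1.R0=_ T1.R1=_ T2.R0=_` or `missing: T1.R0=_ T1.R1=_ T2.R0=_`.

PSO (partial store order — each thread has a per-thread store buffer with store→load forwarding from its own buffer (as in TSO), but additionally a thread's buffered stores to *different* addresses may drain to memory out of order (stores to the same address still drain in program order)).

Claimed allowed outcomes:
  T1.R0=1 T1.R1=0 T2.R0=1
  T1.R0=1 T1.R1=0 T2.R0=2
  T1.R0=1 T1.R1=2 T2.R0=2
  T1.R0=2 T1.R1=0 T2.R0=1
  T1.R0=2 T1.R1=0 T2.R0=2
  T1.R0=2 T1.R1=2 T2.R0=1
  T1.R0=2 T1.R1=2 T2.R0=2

missing: T1.R0=1 T1.R1=2 T2.R0=1

outcome vector order: (T1.R0,T1.R1,T2.R0)
PSO (8): 1/0/1; 1/0/2; 1/2/1; 1/2/2; 2/0/1; 2/0/2; 2/2/1; 2/2/2
PSO∖claimed = {1/2/1}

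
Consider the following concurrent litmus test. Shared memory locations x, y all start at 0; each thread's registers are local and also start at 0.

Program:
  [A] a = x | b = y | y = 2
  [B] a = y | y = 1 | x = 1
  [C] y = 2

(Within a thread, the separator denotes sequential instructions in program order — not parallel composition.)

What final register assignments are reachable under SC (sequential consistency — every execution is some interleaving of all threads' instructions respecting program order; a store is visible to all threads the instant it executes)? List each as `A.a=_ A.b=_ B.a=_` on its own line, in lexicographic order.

A.a=0 A.b=0 B.a=0
A.a=0 A.b=0 B.a=2
A.a=0 A.b=1 B.a=0
A.a=0 A.b=1 B.a=2
A.a=0 A.b=2 B.a=0
A.a=0 A.b=2 B.a=2
A.a=1 A.b=1 B.a=0
A.a=1 A.b=1 B.a=2
A.a=1 A.b=2 B.a=0

outcome vector order: (A.a,A.b,B.a)
|SC outcomes| = 9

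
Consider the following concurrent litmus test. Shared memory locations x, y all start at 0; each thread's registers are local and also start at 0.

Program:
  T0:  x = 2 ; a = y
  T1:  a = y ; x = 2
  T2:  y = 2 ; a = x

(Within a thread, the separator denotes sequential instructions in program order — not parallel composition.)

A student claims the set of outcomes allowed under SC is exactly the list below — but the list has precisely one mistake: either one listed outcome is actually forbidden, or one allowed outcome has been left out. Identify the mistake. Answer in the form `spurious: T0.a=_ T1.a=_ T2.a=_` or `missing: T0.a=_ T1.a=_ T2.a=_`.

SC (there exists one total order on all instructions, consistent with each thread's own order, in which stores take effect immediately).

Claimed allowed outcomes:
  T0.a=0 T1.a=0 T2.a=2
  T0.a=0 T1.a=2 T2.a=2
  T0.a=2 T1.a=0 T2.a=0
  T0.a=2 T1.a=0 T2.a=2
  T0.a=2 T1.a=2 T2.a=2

missing: T0.a=2 T1.a=2 T2.a=0

outcome vector order: (T0.a,T1.a,T2.a)
SC (6): 0/0/2 0/2/2 2/0/0 2/0/2 2/2/0 2/2/2
SC∖claimed = {2/2/0}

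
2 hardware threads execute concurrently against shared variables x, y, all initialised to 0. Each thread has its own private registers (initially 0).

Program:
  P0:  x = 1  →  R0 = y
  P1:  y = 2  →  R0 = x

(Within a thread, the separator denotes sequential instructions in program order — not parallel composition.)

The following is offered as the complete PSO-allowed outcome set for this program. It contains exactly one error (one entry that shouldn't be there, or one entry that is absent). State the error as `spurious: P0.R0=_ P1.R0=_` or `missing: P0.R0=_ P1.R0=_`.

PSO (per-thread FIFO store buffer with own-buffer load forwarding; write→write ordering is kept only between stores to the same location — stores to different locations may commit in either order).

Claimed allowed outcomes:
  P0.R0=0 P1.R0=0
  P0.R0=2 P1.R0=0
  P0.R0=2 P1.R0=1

outcome vector order: (P0.R0,P1.R0)
PSO (4): 00, 01, 20, 21
PSO∖claimed = {01}

missing: P0.R0=0 P1.R0=1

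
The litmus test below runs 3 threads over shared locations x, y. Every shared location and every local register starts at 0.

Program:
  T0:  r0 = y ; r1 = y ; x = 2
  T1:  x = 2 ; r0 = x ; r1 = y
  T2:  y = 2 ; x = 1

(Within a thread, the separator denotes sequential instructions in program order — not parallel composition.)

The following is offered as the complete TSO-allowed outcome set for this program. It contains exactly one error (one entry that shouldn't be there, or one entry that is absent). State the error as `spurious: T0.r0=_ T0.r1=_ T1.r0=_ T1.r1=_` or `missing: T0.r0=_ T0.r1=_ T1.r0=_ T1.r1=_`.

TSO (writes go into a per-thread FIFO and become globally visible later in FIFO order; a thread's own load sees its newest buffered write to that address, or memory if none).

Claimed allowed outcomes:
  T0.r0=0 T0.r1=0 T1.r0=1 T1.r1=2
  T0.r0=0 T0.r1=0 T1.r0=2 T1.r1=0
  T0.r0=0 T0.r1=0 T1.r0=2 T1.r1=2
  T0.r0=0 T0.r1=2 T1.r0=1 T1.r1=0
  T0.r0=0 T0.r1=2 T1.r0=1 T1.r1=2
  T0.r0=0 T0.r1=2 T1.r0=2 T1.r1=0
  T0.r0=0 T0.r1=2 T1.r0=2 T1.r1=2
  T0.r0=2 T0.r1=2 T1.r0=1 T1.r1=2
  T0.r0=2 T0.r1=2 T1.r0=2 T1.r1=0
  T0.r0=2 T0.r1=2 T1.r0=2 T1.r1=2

outcome vector order: (T0.r0,T0.r1,T1.r0,T1.r1)
TSO: 9 outcomes — {(0,0,1,2) (0,0,2,0) (0,0,2,2) (0,2,1,2) (0,2,2,0) (0,2,2,2) (2,2,1,2) (2,2,2,0) (2,2,2,2)}
claimed∖TSO = {(0,2,1,0)}

spurious: T0.r0=0 T0.r1=2 T1.r0=1 T1.r1=0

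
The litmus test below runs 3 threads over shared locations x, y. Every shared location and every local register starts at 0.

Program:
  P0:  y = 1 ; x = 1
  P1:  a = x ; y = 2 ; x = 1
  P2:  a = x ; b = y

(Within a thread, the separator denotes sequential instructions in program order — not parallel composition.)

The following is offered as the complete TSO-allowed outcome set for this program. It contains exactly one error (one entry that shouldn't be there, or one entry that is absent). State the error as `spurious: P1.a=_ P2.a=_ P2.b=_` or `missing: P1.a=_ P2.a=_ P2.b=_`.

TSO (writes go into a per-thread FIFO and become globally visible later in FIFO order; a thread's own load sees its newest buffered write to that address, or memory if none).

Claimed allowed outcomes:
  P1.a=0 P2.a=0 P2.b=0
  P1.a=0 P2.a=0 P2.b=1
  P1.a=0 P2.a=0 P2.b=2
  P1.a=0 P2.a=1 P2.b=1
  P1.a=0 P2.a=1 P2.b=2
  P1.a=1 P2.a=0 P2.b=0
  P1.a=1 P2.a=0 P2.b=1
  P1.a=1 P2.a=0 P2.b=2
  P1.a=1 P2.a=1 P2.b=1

missing: P1.a=1 P2.a=1 P2.b=2

outcome vector order: (P1.a,P2.a,P2.b)
TSO (10): 000, 001, 002, 011, 012, 100, 101, 102, 111, 112
TSO∖claimed = {112}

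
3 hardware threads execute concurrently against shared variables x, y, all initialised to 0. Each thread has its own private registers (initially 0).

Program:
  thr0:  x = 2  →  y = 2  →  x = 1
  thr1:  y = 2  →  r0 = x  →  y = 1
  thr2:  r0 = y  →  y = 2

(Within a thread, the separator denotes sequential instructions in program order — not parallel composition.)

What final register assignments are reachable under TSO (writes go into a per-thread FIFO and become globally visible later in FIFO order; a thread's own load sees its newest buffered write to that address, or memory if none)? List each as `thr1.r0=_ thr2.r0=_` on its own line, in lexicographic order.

outcome vector order: (thr1.r0,thr2.r0)
|TSO outcomes| = 9

thr1.r0=0 thr2.r0=0
thr1.r0=0 thr2.r0=1
thr1.r0=0 thr2.r0=2
thr1.r0=1 thr2.r0=0
thr1.r0=1 thr2.r0=1
thr1.r0=1 thr2.r0=2
thr1.r0=2 thr2.r0=0
thr1.r0=2 thr2.r0=1
thr1.r0=2 thr2.r0=2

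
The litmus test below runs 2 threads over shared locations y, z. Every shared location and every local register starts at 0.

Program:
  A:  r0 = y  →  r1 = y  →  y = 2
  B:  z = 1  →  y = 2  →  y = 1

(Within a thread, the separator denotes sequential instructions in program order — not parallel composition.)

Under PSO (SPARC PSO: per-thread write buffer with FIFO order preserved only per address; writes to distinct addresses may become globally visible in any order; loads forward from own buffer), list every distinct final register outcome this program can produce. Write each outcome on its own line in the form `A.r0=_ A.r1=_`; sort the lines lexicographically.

outcome vector order: (A.r0,A.r1)
|PSO outcomes| = 6

A.r0=0 A.r1=0
A.r0=0 A.r1=1
A.r0=0 A.r1=2
A.r0=1 A.r1=1
A.r0=2 A.r1=1
A.r0=2 A.r1=2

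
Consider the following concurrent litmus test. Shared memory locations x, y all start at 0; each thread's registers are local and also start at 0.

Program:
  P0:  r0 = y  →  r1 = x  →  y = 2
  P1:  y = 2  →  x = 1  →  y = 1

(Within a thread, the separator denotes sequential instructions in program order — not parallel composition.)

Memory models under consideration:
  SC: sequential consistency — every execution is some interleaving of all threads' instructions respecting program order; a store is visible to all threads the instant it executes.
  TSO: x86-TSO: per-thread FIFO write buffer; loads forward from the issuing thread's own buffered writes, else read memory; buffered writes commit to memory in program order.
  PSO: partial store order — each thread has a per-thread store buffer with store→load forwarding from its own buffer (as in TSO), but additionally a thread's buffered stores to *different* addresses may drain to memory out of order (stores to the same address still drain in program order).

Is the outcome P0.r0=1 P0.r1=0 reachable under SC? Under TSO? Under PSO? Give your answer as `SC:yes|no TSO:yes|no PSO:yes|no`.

outcome vector order: (P0.r0,P0.r1)
[SC] allowed = {0/0 0/1 1/1 2/0 2/1}
[TSO] allowed = {0/0 0/1 1/1 2/0 2/1}
[PSO] allowed = {0/0 0/1 1/0 1/1 2/0 2/1}
target 1/0 ∈ {PSO}

SC:no TSO:no PSO:yes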